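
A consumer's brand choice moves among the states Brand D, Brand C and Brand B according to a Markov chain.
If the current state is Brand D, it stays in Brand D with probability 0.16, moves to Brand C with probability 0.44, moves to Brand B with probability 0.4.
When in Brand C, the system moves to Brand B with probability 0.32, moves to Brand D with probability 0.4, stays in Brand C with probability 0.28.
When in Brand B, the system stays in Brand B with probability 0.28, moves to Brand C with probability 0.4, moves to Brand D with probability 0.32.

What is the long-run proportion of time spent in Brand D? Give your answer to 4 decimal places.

0.3012

Let the stationary distribution be π with π = πP and π_1 + π_2 + π_3 = 1.
π_1 = 0.16·π_1 + 0.4·π_2 + 0.32·π_3
π_2 = 0.44·π_1 + 0.28·π_2 + 0.4·π_3
Solving with the normalization constraint gives π = (0.3012, 0.3679, 0.3309).
So the stationary probability of Brand D is 0.3012.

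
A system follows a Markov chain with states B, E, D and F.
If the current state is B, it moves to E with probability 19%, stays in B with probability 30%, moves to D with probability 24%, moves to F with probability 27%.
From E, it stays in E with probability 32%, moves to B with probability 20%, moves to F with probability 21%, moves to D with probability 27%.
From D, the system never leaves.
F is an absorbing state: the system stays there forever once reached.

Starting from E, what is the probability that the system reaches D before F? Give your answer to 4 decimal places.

0.5411

Let h(s) be the probability of absorption at D starting from transient state s. Then h(D) = 1 and h(F) = 0. By first-step analysis:
h(B) = 0.3·h(B) + 0.19·h(E) + 0.24·1 + 0.27·0
h(E) = 0.2·h(B) + 0.32·h(E) + 0.27·1 + 0.21·0
Solving: h(B) = 0.4897, h(E) = 0.5411.
Starting from E, the probability is 0.5411.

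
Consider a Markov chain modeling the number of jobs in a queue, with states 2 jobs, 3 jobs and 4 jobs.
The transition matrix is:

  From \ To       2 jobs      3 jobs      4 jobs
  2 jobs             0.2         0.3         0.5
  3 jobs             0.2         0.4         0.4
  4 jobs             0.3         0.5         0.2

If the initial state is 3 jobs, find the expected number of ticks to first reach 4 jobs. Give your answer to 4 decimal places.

2.3810

Let t(s) be the expected number of ticks to first reach 4 jobs from state s, with t(4 jobs) = 0. Conditioning on the first tick:
t(2 jobs) = 1 + 0.2·t(2 jobs) + 0.3·t(3 jobs)
t(3 jobs) = 1 + 0.2·t(2 jobs) + 0.4·t(3 jobs)
Solving: t(2 jobs) = 2.1429, t(3 jobs) = 2.3810.
Expected ticks from 3 jobs to 4 jobs: 2.3810.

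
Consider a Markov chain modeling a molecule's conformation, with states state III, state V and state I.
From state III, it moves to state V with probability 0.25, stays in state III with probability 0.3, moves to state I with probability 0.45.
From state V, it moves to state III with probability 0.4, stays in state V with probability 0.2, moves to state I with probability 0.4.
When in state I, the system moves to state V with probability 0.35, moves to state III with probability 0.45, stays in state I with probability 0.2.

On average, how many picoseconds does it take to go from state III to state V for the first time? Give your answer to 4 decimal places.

3.4965

Let t(s) be the expected number of picoseconds to first reach state V from state s, with t(state V) = 0. Conditioning on the first picosecond:
t(state III) = 1 + 0.3·t(state III) + 0.45·t(state I)
t(state I) = 1 + 0.45·t(state III) + 0.2·t(state I)
Solving: t(state III) = 3.4965, t(state I) = 3.2168.
Expected picoseconds from state III to state V: 3.4965.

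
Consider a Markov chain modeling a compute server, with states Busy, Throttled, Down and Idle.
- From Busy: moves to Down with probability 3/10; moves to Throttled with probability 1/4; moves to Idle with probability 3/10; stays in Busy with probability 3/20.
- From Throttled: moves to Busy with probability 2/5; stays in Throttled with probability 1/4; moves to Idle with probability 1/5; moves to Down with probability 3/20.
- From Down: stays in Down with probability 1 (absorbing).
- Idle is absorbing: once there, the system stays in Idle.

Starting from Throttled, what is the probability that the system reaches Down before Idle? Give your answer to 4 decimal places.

0.4605

Let h(s) be the probability of absorption at Down starting from transient state s. Then h(Down) = 1 and h(Idle) = 0. By first-step analysis:
h(Busy) = 0.15·h(Busy) + 0.25·h(Throttled) + 0.3·1 + 0.3·0
h(Throttled) = 0.4·h(Busy) + 0.25·h(Throttled) + 0.15·1 + 0.2·0
Solving: h(Busy) = 0.4884, h(Throttled) = 0.4605.
Starting from Throttled, the probability is 0.4605.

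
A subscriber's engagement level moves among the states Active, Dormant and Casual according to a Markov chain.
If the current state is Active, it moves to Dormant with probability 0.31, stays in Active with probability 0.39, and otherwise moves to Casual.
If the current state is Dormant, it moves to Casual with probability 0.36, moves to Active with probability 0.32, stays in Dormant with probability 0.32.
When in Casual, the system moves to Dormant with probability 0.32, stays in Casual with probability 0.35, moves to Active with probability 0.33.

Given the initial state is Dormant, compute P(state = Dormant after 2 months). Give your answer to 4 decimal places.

0.3168

Sum over the intermediate state after 1 month:
P = P(Dormant→Active)·P(Active→Dormant) + P(Dormant→Dormant)·P(Dormant→Dormant) + P(Dormant→Casual)·P(Casual→Dormant)
  = 0.32×0.31 + 0.32×0.32 + 0.36×0.32
  = 0.0992 + 0.1024 + 0.1152 = 0.3168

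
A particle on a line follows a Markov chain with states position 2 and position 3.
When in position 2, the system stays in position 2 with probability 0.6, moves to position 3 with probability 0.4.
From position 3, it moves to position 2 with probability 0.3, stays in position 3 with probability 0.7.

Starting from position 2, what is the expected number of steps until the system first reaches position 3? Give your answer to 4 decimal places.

2.5000

Let t(s) be the expected number of steps to first reach position 3 from state s, with t(position 3) = 0. Conditioning on the first step:
t(position 2) = 1 + 0.6·t(position 2)
Solving: t(position 2) = 2.5000.
Expected steps from position 2 to position 3: 2.5000.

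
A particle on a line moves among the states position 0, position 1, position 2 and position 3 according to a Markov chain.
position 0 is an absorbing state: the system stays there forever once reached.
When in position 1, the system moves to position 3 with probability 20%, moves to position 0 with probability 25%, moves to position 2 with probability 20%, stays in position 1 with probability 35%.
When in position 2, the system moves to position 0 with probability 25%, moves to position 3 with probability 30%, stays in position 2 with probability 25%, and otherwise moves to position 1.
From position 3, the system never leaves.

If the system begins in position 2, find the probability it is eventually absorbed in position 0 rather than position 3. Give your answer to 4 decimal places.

Let h(s) be the probability of absorption at position 0 starting from transient state s. Then h(position 0) = 1 and h(position 3) = 0. By first-step analysis:
h(position 1) = 0.25·1 + 0.35·h(position 1) + 0.2·h(position 2) + 0.2·0
h(position 2) = 0.25·1 + 0.2·h(position 1) + 0.25·h(position 2) + 0.3·0
Solving: h(position 1) = 0.5307, h(position 2) = 0.4749.
Starting from position 2, the probability is 0.4749.

0.4749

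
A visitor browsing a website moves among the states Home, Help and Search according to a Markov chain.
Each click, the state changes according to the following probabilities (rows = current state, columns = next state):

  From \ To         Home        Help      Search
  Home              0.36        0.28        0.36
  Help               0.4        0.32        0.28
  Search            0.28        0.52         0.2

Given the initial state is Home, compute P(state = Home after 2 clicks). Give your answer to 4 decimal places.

0.3424

Sum over the intermediate state after 1 click:
P = P(Home→Home)·P(Home→Home) + P(Home→Help)·P(Help→Home) + P(Home→Search)·P(Search→Home)
  = 0.36×0.36 + 0.28×0.4 + 0.36×0.28
  = 0.1296 + 0.1120 + 0.1008 = 0.3424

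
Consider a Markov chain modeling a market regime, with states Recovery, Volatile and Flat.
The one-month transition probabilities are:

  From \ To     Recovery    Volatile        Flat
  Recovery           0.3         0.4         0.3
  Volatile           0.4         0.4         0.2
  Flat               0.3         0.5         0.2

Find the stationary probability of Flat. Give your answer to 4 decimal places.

0.2342

Let the stationary distribution be π with π = πP and π_1 + π_2 + π_3 = 1.
π_1 = 0.3·π_1 + 0.4·π_2 + 0.3·π_3
π_2 = 0.4·π_1 + 0.4·π_2 + 0.5·π_3
Solving with the normalization constraint gives π = (0.3423, 0.4234, 0.2342).
So the stationary probability of Flat is 0.2342.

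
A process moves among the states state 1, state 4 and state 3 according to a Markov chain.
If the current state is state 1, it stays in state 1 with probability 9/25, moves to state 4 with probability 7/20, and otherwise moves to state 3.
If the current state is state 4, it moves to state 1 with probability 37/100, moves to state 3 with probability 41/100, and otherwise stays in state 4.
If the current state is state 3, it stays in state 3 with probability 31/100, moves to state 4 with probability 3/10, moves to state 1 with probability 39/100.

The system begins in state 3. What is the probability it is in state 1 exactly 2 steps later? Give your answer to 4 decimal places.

Sum over the intermediate state after 1 step:
P = P(state 3→state 1)·P(state 1→state 1) + P(state 3→state 4)·P(state 4→state 1) + P(state 3→state 3)·P(state 3→state 1)
  = 0.39×0.36 + 0.3×0.37 + 0.31×0.39
  = 0.1404 + 0.1110 + 0.1209 = 0.3723

0.3723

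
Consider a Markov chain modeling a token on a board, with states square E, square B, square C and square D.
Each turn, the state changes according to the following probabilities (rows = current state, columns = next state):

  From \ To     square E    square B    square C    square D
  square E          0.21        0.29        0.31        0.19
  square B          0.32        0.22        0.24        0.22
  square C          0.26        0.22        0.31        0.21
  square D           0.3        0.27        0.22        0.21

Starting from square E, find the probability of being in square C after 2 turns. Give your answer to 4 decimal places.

0.2726

Propagate the distribution vector 2 turns from square E.
After 0 turns: (1.0000, 0.0000, 0.0000, 0.0000)
After 1 turn: (0.2100, 0.2900, 0.3100, 0.1900)
After 2 turns: (0.2745, 0.2442, 0.2726, 0.2087)
P(in square C after 2 turns) = 0.2726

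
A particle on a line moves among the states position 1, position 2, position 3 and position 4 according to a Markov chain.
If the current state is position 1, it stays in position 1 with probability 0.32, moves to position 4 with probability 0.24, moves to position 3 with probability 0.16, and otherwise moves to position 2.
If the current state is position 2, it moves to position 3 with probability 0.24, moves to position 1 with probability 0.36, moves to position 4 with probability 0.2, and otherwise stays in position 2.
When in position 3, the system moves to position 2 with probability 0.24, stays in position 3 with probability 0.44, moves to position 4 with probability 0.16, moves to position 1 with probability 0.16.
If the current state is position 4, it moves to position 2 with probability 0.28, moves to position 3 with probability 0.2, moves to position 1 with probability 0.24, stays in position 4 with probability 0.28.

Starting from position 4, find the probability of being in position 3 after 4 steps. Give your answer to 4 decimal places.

Propagate the distribution vector 4 steps from position 4.
After 0 steps: (0.0000, 0.0000, 0.0000, 1.0000)
After 1 step: (0.2400, 0.2800, 0.2000, 0.2800)
After 2 steps: (0.2768, 0.2496, 0.2496, 0.2240)
After 3 steps: (0.2721, 0.2500, 0.2588, 0.2190)
After 4 steps: (0.2711, 0.2496, 0.2612, 0.2181)
P(in position 3 after 4 steps) = 0.2612

0.2612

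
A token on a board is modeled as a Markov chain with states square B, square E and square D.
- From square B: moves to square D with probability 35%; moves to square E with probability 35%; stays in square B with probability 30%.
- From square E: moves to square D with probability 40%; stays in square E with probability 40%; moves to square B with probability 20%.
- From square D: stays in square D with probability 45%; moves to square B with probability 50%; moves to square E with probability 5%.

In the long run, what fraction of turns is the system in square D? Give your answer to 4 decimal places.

Let the stationary distribution be π with π = πP and π_1 + π_2 + π_3 = 1.
π_1 = 0.3·π_1 + 0.2·π_2 + 0.5·π_3
π_2 = 0.35·π_1 + 0.4·π_2 + 0.05·π_3
Solving with the normalization constraint gives π = (0.3563, 0.2414, 0.4023).
So the stationary probability of square D is 0.4023.

0.4023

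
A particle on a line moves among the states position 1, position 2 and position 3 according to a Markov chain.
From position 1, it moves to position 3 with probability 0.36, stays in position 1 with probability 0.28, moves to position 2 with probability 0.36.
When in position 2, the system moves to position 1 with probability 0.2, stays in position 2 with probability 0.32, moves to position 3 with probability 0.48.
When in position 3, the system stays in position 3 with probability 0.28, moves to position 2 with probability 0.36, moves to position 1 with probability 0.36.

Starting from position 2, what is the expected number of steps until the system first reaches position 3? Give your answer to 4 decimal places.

Let t(s) be the expected number of steps to first reach position 3 from state s, with t(position 3) = 0. Conditioning on the first step:
t(position 1) = 1 + 0.28·t(position 1) + 0.36·t(position 2)
t(position 2) = 1 + 0.2·t(position 1) + 0.32·t(position 2)
Solving: t(position 1) = 2.4904, t(position 2) = 2.2031.
Expected steps from position 2 to position 3: 2.2031.

2.2031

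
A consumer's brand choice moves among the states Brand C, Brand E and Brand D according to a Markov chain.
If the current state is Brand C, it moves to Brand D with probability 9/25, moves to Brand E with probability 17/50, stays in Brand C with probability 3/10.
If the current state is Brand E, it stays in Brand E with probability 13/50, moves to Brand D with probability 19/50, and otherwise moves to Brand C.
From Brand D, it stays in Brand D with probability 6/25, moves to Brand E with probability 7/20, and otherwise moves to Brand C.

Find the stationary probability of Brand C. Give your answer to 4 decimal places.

0.3551

Let the stationary distribution be π with π = πP and π_1 + π_2 + π_3 = 1.
π_1 = 0.3·π_1 + 0.36·π_2 + 0.41·π_3
π_2 = 0.34·π_1 + 0.26·π_2 + 0.35·π_3
Solving with the normalization constraint gives π = (0.3551, 0.3178, 0.3271).
So the stationary probability of Brand C is 0.3551.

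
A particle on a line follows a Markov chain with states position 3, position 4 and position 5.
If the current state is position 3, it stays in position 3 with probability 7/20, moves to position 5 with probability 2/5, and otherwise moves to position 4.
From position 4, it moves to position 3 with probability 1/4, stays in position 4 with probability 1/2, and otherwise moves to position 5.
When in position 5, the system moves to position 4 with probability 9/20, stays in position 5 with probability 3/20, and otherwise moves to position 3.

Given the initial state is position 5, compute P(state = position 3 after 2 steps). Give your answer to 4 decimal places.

Sum over the intermediate state after 1 step:
P = P(position 5→position 3)·P(position 3→position 3) + P(position 5→position 4)·P(position 4→position 3) + P(position 5→position 5)·P(position 5→position 3)
  = 0.4×0.35 + 0.45×0.25 + 0.15×0.4
  = 0.1400 + 0.1125 + 0.0600 = 0.3125

0.3125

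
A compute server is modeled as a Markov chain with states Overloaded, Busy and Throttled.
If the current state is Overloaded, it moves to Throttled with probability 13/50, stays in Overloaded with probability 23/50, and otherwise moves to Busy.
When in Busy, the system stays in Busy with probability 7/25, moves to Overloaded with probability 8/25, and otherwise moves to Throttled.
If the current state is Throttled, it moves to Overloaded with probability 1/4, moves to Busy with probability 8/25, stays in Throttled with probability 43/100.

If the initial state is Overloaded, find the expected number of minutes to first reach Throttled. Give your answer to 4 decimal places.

Let t(s) be the expected number of minutes to first reach Throttled from state s, with t(Throttled) = 0. Conditioning on the first minute:
t(Overloaded) = 1 + 0.46·t(Overloaded) + 0.28·t(Busy)
t(Busy) = 1 + 0.32·t(Overloaded) + 0.28·t(Busy)
Solving: t(Overloaded) = 3.3422, t(Busy) = 2.8743.
Expected minutes from Overloaded to Throttled: 3.3422.

3.3422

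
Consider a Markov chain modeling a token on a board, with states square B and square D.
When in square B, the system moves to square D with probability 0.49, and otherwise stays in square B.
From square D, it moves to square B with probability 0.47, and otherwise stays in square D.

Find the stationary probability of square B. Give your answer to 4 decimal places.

0.4896

Let the stationary distribution be π with π = πP and π_1 + π_2 = 1.
π_1 = 0.51·π_1 + 0.47·π_2
Solving with the normalization constraint gives π = (0.4896, 0.5104).
So the stationary probability of square B is 0.4896.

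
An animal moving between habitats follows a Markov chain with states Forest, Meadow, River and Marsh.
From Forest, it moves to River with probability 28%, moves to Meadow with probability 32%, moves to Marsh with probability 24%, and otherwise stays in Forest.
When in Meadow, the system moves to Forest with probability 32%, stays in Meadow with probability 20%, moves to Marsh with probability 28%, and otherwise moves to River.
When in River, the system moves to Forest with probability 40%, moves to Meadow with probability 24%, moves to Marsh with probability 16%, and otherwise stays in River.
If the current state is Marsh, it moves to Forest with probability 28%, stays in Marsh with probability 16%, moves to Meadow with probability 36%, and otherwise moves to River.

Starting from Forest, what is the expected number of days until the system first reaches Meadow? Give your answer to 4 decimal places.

3.2401

Let t(s) be the expected number of days to first reach Meadow from state s, with t(Meadow) = 0. Conditioning on the first day:
t(Forest) = 1 + 0.16·t(Forest) + 0.28·t(River) + 0.24·t(Marsh)
t(River) = 1 + 0.4·t(Forest) + 0.2·t(River) + 0.16·t(Marsh)
t(Marsh) = 1 + 0.28·t(Forest) + 0.2·t(River) + 0.16·t(Marsh)
Solving: t(Forest) = 3.2401, t(River) = 3.4903, t(Marsh) = 3.1015.
Expected days from Forest to Meadow: 3.2401.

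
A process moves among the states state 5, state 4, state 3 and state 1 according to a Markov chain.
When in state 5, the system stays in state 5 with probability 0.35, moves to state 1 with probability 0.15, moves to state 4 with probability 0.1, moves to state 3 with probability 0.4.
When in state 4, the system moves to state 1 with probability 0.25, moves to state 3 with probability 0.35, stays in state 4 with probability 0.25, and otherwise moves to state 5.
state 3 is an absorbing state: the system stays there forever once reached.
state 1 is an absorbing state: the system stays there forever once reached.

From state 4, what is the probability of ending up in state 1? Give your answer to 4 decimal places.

Let h(s) be the probability of absorption at state 1 starting from transient state s. Then h(state 1) = 1 and h(state 3) = 0. By first-step analysis:
h(state 5) = 0.35·h(state 5) + 0.1·h(state 4) + 0.4·0 + 0.15·1
h(state 4) = 0.15·h(state 5) + 0.25·h(state 4) + 0.35·0 + 0.25·1
Solving: h(state 5) = 0.2910, h(state 4) = 0.3915.
Starting from state 4, the probability is 0.3915.

0.3915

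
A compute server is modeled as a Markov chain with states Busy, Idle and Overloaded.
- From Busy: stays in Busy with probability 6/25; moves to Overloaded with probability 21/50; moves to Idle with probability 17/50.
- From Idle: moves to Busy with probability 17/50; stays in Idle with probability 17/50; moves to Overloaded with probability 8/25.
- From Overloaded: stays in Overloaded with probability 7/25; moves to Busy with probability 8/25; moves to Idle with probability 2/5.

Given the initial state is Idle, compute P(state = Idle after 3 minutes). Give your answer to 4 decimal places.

0.3605

Propagate the distribution vector 3 minutes from Idle.
After 0 minutes: (0.0000, 1.0000, 0.0000)
After 1 minute: (0.3400, 0.3400, 0.3200)
After 2 minutes: (0.2996, 0.3592, 0.3412)
After 3 minutes: (0.3032, 0.3605, 0.3363)
P(in Idle after 3 minutes) = 0.3605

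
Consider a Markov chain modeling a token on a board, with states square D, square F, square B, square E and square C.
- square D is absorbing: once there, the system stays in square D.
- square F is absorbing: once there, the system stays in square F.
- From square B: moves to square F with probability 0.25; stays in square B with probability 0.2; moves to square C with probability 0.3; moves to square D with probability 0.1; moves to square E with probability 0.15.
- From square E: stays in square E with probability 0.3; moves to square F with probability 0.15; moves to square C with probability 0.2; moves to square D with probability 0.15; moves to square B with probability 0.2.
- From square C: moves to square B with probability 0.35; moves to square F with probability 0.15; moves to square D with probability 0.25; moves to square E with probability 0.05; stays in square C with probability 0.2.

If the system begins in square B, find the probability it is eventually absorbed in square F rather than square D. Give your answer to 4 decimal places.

0.5889

Let h(s) be the probability of absorption at square F starting from transient state s. Then h(square F) = 1 and h(square D) = 0. By first-step analysis:
h(square B) = 0.1·0 + 0.25·1 + 0.2·h(square B) + 0.15·h(square E) + 0.3·h(square C)
h(square E) = 0.15·0 + 0.15·1 + 0.2·h(square B) + 0.3·h(square E) + 0.2·h(square C)
h(square C) = 0.25·0 + 0.15·1 + 0.35·h(square B) + 0.05·h(square E) + 0.2·h(square C)
Solving: h(square B) = 0.5889, h(square E) = 0.5190, h(square C) = 0.4776.
Starting from square B, the probability is 0.5889.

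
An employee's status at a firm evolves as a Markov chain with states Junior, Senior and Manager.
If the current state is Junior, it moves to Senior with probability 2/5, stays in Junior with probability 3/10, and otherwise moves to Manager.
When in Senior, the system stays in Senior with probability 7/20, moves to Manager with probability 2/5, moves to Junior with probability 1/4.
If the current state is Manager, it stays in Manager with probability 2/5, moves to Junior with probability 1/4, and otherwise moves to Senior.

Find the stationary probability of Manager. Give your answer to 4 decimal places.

Let the stationary distribution be π with π = πP and π_1 + π_2 + π_3 = 1.
π_1 = 0.3·π_1 + 0.25·π_2 + 0.25·π_3
π_2 = 0.4·π_1 + 0.35·π_2 + 0.35·π_3
Solving with the normalization constraint gives π = (0.2632, 0.3632, 0.3737).
So the stationary probability of Manager is 0.3737.

0.3737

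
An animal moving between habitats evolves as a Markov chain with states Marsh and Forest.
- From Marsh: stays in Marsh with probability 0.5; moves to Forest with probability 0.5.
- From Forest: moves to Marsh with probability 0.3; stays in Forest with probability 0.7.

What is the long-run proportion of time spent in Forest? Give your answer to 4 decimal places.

0.6250

Let the stationary distribution be π with π = πP and π_1 + π_2 = 1.
π_1 = 0.5·π_1 + 0.3·π_2
Solving with the normalization constraint gives π = (0.3750, 0.6250).
So the stationary probability of Forest is 0.6250.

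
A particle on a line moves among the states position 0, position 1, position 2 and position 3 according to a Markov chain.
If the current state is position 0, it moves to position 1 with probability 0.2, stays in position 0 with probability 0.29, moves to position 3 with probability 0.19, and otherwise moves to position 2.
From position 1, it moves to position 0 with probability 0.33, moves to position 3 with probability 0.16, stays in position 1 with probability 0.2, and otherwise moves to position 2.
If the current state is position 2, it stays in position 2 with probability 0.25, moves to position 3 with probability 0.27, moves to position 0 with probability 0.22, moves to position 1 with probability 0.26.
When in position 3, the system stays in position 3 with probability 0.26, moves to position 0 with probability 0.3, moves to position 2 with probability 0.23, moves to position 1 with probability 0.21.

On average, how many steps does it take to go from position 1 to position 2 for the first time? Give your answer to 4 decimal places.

3.3550

Let t(s) be the expected number of steps to first reach position 2 from state s, with t(position 2) = 0. Conditioning on the first step:
t(position 0) = 1 + 0.29·t(position 0) + 0.2·t(position 1) + 0.19·t(position 3)
t(position 1) = 1 + 0.33·t(position 0) + 0.2·t(position 1) + 0.16·t(position 3)
t(position 3) = 1 + 0.3·t(position 0) + 0.21·t(position 1) + 0.26·t(position 3)
Solving: t(position 0) = 3.3313, t(position 1) = 3.3550, t(position 3) = 3.6540.
Expected steps from position 1 to position 2: 3.3550.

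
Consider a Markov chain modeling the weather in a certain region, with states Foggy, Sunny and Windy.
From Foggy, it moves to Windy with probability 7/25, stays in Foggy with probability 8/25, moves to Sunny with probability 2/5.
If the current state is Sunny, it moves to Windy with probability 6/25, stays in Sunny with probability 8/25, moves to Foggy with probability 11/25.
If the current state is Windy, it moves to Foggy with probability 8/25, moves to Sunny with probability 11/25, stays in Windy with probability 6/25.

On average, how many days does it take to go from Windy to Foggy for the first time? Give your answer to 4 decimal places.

2.7237

Let t(s) be the expected number of days to first reach Foggy from state s, with t(Foggy) = 0. Conditioning on the first day:
t(Sunny) = 1 + 0.32·t(Sunny) + 0.24·t(Windy)
t(Windy) = 1 + 0.44·t(Sunny) + 0.24·t(Windy)
Solving: t(Sunny) = 2.4319, t(Windy) = 2.7237.
Expected days from Windy to Foggy: 2.7237.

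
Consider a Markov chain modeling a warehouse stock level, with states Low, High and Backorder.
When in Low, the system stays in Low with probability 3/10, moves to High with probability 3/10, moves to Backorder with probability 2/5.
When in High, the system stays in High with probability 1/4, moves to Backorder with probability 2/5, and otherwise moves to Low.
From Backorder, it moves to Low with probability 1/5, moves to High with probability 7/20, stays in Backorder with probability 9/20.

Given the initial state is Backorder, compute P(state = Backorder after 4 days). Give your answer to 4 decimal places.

Propagate the distribution vector 4 days from Backorder.
After 0 days: (0.0000, 0.0000, 1.0000)
After 1 day: (0.2000, 0.3500, 0.4500)
After 2 days: (0.2725, 0.3050, 0.4225)
After 3 days: (0.2730, 0.3059, 0.4211)
After 4 days: (0.2732, 0.3058, 0.4211)
P(in Backorder after 4 days) = 0.4211

0.4211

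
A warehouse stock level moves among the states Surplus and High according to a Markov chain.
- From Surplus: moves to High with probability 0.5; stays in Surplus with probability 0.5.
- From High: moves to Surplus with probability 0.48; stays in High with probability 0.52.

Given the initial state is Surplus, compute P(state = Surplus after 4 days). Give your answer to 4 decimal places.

0.4898

Propagate the distribution vector 4 days from Surplus.
After 0 days: (1.0000, 0.0000)
After 1 day: (0.5000, 0.5000)
After 2 days: (0.4900, 0.5100)
After 3 days: (0.4898, 0.5102)
After 4 days: (0.4898, 0.5102)
P(in Surplus after 4 days) = 0.4898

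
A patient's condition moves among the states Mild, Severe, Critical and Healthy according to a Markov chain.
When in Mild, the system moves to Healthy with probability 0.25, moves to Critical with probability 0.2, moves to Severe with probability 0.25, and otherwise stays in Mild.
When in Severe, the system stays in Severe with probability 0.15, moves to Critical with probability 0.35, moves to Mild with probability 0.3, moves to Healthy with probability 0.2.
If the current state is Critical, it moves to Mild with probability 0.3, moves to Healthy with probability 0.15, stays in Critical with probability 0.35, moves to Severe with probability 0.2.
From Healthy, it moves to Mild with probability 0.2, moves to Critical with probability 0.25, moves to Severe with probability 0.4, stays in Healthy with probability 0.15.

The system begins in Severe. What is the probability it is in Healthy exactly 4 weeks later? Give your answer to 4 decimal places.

0.1901

Propagate the distribution vector 4 weeks from Severe.
After 0 weeks: (0.0000, 1.0000, 0.0000, 0.0000)
After 1 week: (0.3000, 0.1500, 0.3500, 0.2000)
After 2 weeks: (0.2800, 0.2475, 0.2850, 0.1875)
After 3 weeks: (0.2813, 0.2391, 0.2893, 0.1904)
After 4 weeks: (0.2810, 0.2402, 0.2888, 0.1901)
P(in Healthy after 4 weeks) = 0.1901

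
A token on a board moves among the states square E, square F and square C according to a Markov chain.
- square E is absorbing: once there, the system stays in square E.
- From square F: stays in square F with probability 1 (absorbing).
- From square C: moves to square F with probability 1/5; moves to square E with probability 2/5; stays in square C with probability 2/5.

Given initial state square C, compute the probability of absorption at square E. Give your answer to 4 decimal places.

Let h(s) be the probability of absorption at square E starting from transient state s. Then h(square E) = 1 and h(square F) = 0. By first-step analysis:
h(square C) = 0.4·1 + 0.2·0 + 0.4·h(square C)
Solving: h(square C) = 0.6667.
Starting from square C, the probability is 0.6667.

0.6667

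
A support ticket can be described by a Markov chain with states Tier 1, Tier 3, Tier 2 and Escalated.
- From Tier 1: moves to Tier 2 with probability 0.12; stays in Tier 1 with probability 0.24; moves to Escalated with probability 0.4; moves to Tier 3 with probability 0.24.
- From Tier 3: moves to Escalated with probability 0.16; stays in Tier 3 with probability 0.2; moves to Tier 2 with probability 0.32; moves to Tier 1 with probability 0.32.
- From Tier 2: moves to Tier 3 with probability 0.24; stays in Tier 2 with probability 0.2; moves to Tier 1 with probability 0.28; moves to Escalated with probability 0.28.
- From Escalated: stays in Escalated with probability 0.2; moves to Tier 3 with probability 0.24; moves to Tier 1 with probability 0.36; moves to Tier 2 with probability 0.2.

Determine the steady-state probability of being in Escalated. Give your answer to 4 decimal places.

0.2668

Let the stationary distribution be π with π = πP and π_1 + π_2 + π_3 + π_4 = 1.
π_1 = 0.24·π_1 + 0.32·π_2 + 0.28·π_3 + 0.36·π_4
π_2 = 0.24·π_1 + 0.2·π_2 + 0.24·π_3 + 0.24·π_4
π_3 = 0.12·π_1 + 0.32·π_2 + 0.2·π_3 + 0.2·π_4
Solving with the normalization constraint gives π = (0.2986, 0.2308, 0.2038, 0.2668).
So the stationary probability of Escalated is 0.2668.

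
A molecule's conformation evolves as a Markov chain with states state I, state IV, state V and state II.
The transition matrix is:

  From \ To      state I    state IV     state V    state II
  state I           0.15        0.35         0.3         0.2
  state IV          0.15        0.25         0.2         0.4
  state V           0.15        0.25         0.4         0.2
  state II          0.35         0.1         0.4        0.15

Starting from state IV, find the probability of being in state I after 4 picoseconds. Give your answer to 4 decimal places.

0.1959

Propagate the distribution vector 4 picoseconds from state IV.
After 0 picoseconds: (0.0000, 1.0000, 0.0000, 0.0000)
After 1 picosecond: (0.1500, 0.2500, 0.2000, 0.4000)
After 2 picoseconds: (0.2300, 0.2050, 0.3350, 0.2300)
After 3 picoseconds: (0.1960, 0.2385, 0.3360, 0.2295)
After 4 picoseconds: (0.1959, 0.2352, 0.3327, 0.2362)
P(in state I after 4 picoseconds) = 0.1959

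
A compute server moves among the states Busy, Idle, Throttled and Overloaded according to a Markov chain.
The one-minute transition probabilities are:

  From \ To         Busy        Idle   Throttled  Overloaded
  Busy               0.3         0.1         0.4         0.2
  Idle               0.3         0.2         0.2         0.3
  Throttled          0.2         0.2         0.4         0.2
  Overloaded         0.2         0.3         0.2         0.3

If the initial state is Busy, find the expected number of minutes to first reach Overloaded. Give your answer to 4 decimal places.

Let t(s) be the expected number of minutes to first reach Overloaded from state s, with t(Overloaded) = 0. Conditioning on the first minute:
t(Busy) = 1 + 0.3·t(Busy) + 0.1·t(Idle) + 0.4·t(Throttled)
t(Idle) = 1 + 0.3·t(Busy) + 0.2·t(Idle) + 0.2·t(Throttled)
t(Throttled) = 1 + 0.2·t(Busy) + 0.2·t(Idle) + 0.4·t(Throttled)
Solving: t(Busy) = 4.6465, t(Idle) = 4.1414, t(Throttled) = 4.5960.
Expected minutes from Busy to Overloaded: 4.6465.

4.6465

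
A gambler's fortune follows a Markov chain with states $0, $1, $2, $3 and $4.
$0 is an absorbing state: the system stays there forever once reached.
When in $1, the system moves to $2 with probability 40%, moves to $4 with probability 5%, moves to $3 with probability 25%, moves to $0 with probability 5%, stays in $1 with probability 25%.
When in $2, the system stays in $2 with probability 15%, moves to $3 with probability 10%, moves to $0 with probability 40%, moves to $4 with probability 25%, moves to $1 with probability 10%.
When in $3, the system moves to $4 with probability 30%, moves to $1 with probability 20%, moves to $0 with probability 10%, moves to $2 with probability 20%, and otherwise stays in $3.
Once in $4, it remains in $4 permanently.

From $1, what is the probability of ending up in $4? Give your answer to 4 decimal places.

0.4939

Let h(s) be the probability of absorption at $4 starting from transient state s. Then h($4) = 1 and h($0) = 0. By first-step analysis:
h($1) = 0.05·0 + 0.25·h($1) + 0.4·h($2) + 0.25·h($3) + 0.05·1
h($2) = 0.4·0 + 0.1·h($1) + 0.15·h($2) + 0.1·h($3) + 0.25·1
h($3) = 0.1·0 + 0.2·h($1) + 0.2·h($2) + 0.2·h($3) + 0.3·1
Solving: h($1) = 0.4939, h($2) = 0.4233, h($3) = 0.6043.
Starting from $1, the probability is 0.4939.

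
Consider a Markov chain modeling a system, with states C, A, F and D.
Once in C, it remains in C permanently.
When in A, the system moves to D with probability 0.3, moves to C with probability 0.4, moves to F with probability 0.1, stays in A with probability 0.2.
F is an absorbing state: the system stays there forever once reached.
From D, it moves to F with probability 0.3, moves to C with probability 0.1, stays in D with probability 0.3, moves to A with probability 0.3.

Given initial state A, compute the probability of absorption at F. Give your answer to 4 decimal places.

0.3404

Let h(s) be the probability of absorption at F starting from transient state s. Then h(F) = 1 and h(C) = 0. By first-step analysis:
h(A) = 0.4·0 + 0.2·h(A) + 0.1·1 + 0.3·h(D)
h(D) = 0.1·0 + 0.3·h(A) + 0.3·1 + 0.3·h(D)
Solving: h(A) = 0.3404, h(D) = 0.5745.
Starting from A, the probability is 0.3404.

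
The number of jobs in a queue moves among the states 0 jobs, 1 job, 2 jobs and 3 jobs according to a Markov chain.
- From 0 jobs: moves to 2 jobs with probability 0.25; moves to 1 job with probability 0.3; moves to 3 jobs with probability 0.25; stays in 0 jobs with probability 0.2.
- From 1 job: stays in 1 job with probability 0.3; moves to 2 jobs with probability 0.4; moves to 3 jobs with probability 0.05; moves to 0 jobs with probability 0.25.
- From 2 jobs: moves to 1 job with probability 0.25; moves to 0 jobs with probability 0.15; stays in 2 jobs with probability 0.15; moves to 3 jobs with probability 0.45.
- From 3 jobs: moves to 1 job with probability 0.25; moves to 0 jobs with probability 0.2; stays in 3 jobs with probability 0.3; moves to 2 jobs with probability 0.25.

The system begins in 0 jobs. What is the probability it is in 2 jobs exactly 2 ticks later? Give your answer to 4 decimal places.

0.2700

Propagate the distribution vector 2 ticks from 0 jobs.
After 0 ticks: (1.0000, 0.0000, 0.0000, 0.0000)
After 1 tick: (0.2000, 0.3000, 0.2500, 0.2500)
After 2 ticks: (0.2025, 0.2750, 0.2700, 0.2525)
P(in 2 jobs after 2 ticks) = 0.2700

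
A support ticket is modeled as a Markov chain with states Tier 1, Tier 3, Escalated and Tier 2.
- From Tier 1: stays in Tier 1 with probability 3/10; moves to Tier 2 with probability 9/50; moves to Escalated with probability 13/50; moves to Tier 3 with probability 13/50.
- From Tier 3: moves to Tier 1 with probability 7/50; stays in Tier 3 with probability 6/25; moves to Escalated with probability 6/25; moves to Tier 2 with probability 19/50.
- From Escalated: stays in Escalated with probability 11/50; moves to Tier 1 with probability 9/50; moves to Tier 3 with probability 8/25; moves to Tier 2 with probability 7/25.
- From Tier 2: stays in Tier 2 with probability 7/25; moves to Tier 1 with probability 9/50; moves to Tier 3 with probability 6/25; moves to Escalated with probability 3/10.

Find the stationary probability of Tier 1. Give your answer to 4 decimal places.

Let the stationary distribution be π with π = πP and π_1 + π_2 + π_3 + π_4 = 1.
π_1 = 0.3·π_1 + 0.14·π_2 + 0.18·π_3 + 0.18·π_4
π_2 = 0.26·π_1 + 0.24·π_2 + 0.32·π_3 + 0.24·π_4
π_3 = 0.26·π_1 + 0.24·π_2 + 0.22·π_3 + 0.3·π_4
Solving with the normalization constraint gives π = (0.1925, 0.2643, 0.2560, 0.2872).
So the stationary probability of Tier 1 is 0.1925.

0.1925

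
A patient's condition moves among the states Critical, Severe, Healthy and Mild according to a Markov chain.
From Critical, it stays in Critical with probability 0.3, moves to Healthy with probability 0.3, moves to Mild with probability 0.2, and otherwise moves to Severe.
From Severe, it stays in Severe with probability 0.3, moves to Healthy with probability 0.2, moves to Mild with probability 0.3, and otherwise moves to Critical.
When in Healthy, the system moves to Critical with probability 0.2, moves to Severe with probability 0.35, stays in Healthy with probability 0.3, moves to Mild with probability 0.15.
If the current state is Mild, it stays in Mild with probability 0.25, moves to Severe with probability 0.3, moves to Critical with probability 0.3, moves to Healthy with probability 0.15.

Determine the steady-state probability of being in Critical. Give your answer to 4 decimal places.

0.2476

Let the stationary distribution be π with π = πP and π_1 + π_2 + π_3 + π_4 = 1.
π_1 = 0.3·π_1 + 0.2·π_2 + 0.2·π_3 + 0.3·π_4
π_2 = 0.2·π_1 + 0.3·π_2 + 0.35·π_3 + 0.3·π_4
π_3 = 0.3·π_1 + 0.2·π_2 + 0.3·π_3 + 0.15·π_4
Solving with the normalization constraint gives π = (0.2476, 0.2871, 0.2371, 0.2283).
So the stationary probability of Critical is 0.2476.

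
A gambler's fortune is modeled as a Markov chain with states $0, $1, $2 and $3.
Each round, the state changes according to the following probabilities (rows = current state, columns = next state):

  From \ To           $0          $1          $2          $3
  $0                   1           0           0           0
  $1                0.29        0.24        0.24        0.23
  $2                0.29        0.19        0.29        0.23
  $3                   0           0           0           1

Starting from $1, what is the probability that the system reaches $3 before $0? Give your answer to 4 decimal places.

0.4423

Let h(s) be the probability of absorption at $3 starting from transient state s. Then h($3) = 1 and h($0) = 0. By first-step analysis:
h($1) = 0.29·0 + 0.24·h($1) + 0.24·h($2) + 0.23·1
h($2) = 0.29·0 + 0.19·h($1) + 0.29·h($2) + 0.23·1
Solving: h($1) = 0.4423, h($2) = 0.4423.
Starting from $1, the probability is 0.4423.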